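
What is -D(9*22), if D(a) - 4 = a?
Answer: -202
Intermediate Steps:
D(a) = 4 + a
-D(9*22) = -(4 + 9*22) = -(4 + 198) = -1*202 = -202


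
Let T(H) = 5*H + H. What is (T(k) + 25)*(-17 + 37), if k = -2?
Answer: 260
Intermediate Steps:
T(H) = 6*H
(T(k) + 25)*(-17 + 37) = (6*(-2) + 25)*(-17 + 37) = (-12 + 25)*20 = 13*20 = 260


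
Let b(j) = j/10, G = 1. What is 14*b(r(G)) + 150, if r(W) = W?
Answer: 757/5 ≈ 151.40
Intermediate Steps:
b(j) = j/10 (b(j) = j*(⅒) = j/10)
14*b(r(G)) + 150 = 14*((⅒)*1) + 150 = 14*(⅒) + 150 = 7/5 + 150 = 757/5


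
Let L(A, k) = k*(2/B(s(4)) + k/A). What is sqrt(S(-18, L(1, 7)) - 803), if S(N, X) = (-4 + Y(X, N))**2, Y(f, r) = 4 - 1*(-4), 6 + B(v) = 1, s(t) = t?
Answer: I*sqrt(787) ≈ 28.054*I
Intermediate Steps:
B(v) = -5 (B(v) = -6 + 1 = -5)
Y(f, r) = 8 (Y(f, r) = 4 + 4 = 8)
L(A, k) = k*(-2/5 + k/A) (L(A, k) = k*(2/(-5) + k/A) = k*(2*(-1/5) + k/A) = k*(-2/5 + k/A))
S(N, X) = 16 (S(N, X) = (-4 + 8)**2 = 4**2 = 16)
sqrt(S(-18, L(1, 7)) - 803) = sqrt(16 - 803) = sqrt(-787) = I*sqrt(787)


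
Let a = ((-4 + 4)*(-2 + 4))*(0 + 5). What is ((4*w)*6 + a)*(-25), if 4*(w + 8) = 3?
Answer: 4350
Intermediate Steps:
w = -29/4 (w = -8 + (¼)*3 = -8 + ¾ = -29/4 ≈ -7.2500)
a = 0 (a = (0*2)*5 = 0*5 = 0)
((4*w)*6 + a)*(-25) = ((4*(-29/4))*6 + 0)*(-25) = (-29*6 + 0)*(-25) = (-174 + 0)*(-25) = -174*(-25) = 4350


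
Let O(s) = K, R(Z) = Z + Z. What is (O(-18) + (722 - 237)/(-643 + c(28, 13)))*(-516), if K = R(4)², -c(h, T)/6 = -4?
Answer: -20191596/619 ≈ -32620.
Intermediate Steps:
c(h, T) = 24 (c(h, T) = -6*(-4) = 24)
R(Z) = 2*Z
K = 64 (K = (2*4)² = 8² = 64)
O(s) = 64
(O(-18) + (722 - 237)/(-643 + c(28, 13)))*(-516) = (64 + (722 - 237)/(-643 + 24))*(-516) = (64 + 485/(-619))*(-516) = (64 + 485*(-1/619))*(-516) = (64 - 485/619)*(-516) = (39131/619)*(-516) = -20191596/619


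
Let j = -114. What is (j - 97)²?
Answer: 44521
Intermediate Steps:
(j - 97)² = (-114 - 97)² = (-211)² = 44521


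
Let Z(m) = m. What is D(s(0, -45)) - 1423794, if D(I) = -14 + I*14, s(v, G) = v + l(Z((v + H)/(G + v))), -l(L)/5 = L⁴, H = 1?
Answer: -1167700536014/820125 ≈ -1.4238e+6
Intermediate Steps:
l(L) = -5*L⁴
s(v, G) = v - 5*(1 + v)⁴/(G + v)⁴ (s(v, G) = v - 5*(v + 1)⁴/(G + v)⁴ = v - 5*(1 + v)⁴/(G + v)⁴)
D(I) = -14 + 14*I
D(s(0, -45)) - 1423794 = (-14 + 14*(0 - 5*(1 + 0)⁴/(-45 + 0)⁴)) - 1423794 = (-14 + 14*(0 - 5*1⁴/(-45)⁴)) - 1423794 = (-14 + 14*(0 - 5*1*1/4100625)) - 1423794 = (-14 + 14*(0 - 1/820125)) - 1423794 = (-14 + 14*(-1/820125)) - 1423794 = (-14 - 14/820125) - 1423794 = -11481764/820125 - 1423794 = -1167700536014/820125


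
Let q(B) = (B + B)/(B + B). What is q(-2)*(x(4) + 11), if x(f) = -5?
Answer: 6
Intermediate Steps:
q(B) = 1 (q(B) = (2*B)/((2*B)) = (2*B)*(1/(2*B)) = 1)
q(-2)*(x(4) + 11) = 1*(-5 + 11) = 1*6 = 6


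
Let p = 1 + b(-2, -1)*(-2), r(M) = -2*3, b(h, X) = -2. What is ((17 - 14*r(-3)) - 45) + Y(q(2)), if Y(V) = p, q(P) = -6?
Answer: 61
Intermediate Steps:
r(M) = -6
p = 5 (p = 1 - 2*(-2) = 1 + 4 = 5)
Y(V) = 5
((17 - 14*r(-3)) - 45) + Y(q(2)) = ((17 - 14*(-6)) - 45) + 5 = ((17 + 84) - 45) + 5 = (101 - 45) + 5 = 56 + 5 = 61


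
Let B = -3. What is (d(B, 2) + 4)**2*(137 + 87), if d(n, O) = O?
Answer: 8064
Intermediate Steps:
(d(B, 2) + 4)**2*(137 + 87) = (2 + 4)**2*(137 + 87) = 6**2*224 = 36*224 = 8064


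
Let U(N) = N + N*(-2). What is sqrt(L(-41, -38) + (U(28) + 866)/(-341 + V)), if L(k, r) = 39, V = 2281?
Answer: sqrt(37101530)/970 ≈ 6.2795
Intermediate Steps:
U(N) = -N (U(N) = N - 2*N = -N)
sqrt(L(-41, -38) + (U(28) + 866)/(-341 + V)) = sqrt(39 + (-1*28 + 866)/(-341 + 2281)) = sqrt(39 + (-28 + 866)/1940) = sqrt(39 + 838*(1/1940)) = sqrt(39 + 419/970) = sqrt(38249/970) = sqrt(37101530)/970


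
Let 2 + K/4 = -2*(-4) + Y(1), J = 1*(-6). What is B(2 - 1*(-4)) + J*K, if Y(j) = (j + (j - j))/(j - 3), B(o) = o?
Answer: -126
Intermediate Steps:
J = -6
Y(j) = j/(-3 + j) (Y(j) = (j + 0)/(-3 + j) = j/(-3 + j))
K = 22 (K = -8 + 4*(-2*(-4) + 1/(-3 + 1)) = -8 + 4*(8 + 1/(-2)) = -8 + 4*(8 + 1*(-½)) = -8 + 4*(8 - ½) = -8 + 4*(15/2) = -8 + 30 = 22)
B(2 - 1*(-4)) + J*K = (2 - 1*(-4)) - 6*22 = (2 + 4) - 132 = 6 - 132 = -126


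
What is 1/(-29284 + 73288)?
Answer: 1/44004 ≈ 2.2725e-5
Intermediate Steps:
1/(-29284 + 73288) = 1/44004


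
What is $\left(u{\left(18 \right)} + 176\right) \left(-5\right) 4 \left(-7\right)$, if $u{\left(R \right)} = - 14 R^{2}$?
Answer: $-610400$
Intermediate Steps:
$\left(u{\left(18 \right)} + 176\right) \left(-5\right) 4 \left(-7\right) = \left(- 14 \cdot 18^{2} + 176\right) \left(-5\right) 4 \left(-7\right) = \left(\left(-14\right) 324 + 176\right) \left(\left(-20\right) \left(-7\right)\right) = \left(-4536 + 176\right) 140 = \left(-4360\right) 140 = -610400$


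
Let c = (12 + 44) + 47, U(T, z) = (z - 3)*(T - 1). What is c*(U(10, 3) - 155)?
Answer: -15965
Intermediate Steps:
U(T, z) = (-1 + T)*(-3 + z) (U(T, z) = (-3 + z)*(-1 + T) = (-1 + T)*(-3 + z))
c = 103 (c = 56 + 47 = 103)
c*(U(10, 3) - 155) = 103*((3 - 1*3 - 3*10 + 10*3) - 155) = 103*((3 - 3 - 30 + 30) - 155) = 103*(0 - 155) = 103*(-155) = -15965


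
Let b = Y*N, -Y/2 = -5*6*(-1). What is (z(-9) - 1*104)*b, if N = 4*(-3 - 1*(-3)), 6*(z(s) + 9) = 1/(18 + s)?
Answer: 0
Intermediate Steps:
z(s) = -9 + 1/(6*(18 + s))
N = 0 (N = 4*(-3 + 3) = 4*0 = 0)
Y = -60 (Y = -2*(-5*6)*(-1) = -(-60)*(-1) = -2*30 = -60)
b = 0 (b = -60*0 = 0)
(z(-9) - 1*104)*b = ((-971 - 54*(-9))/(6*(18 - 9)) - 1*104)*0 = ((⅙)*(-971 + 486)/9 - 104)*0 = ((⅙)*(⅑)*(-485) - 104)*0 = (-485/54 - 104)*0 = -6101/54*0 = 0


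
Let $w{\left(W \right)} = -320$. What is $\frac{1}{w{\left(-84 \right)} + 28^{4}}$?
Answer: $\frac{1}{614336} \approx 1.6278 \cdot 10^{-6}$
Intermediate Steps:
$\frac{1}{w{\left(-84 \right)} + 28^{4}} = \frac{1}{-320 + 28^{4}} = \frac{1}{-320 + 614656} = \frac{1}{614336}$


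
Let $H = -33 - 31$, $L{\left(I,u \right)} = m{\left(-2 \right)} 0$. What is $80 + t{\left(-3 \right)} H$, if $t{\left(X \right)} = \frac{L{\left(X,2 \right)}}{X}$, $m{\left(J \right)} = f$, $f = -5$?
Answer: $80$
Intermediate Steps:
$m{\left(J \right)} = -5$
$L{\left(I,u \right)} = 0$ ($L{\left(I,u \right)} = \left(-5\right) 0 = 0$)
$H = -64$ ($H = -33 - 31 = -64$)
$t{\left(X \right)} = 0$ ($t{\left(X \right)} = \frac{0}{X} = 0$)
$80 + t{\left(-3 \right)} H = 80 + 0 \left(-64\right) = 80 + 0 = 80$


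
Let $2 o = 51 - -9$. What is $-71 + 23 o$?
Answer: $619$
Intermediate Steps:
$o = 30$ ($o = \frac{51 - -9}{2} = \frac{51 + 9}{2} = \frac{1}{2} \cdot 60 = 30$)
$-71 + 23 o = -71 + 23 \cdot 30 = -71 + 690 = 619$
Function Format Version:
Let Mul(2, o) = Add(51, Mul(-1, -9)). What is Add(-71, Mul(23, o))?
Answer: 619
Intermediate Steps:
o = 30 (o = Mul(Rational(1, 2), Add(51, Mul(-1, -9))) = Mul(Rational(1, 2), Add(51, 9)) = Mul(Rational(1, 2), 60) = 30)
Add(-71, Mul(23, o)) = Add(-71, Mul(23, 30)) = Add(-71, 690) = 619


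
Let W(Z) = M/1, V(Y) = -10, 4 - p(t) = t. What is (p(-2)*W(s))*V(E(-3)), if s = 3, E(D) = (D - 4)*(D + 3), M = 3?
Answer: -180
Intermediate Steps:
p(t) = 4 - t
E(D) = (-4 + D)*(3 + D)
W(Z) = 3 (W(Z) = 3/1 = 3*1 = 3)
(p(-2)*W(s))*V(E(-3)) = ((4 - 1*(-2))*3)*(-10) = ((4 + 2)*3)*(-10) = (6*3)*(-10) = 18*(-10) = -180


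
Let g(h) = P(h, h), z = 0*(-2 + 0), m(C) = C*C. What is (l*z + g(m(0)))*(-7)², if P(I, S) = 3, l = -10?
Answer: 147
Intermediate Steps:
m(C) = C²
z = 0 (z = 0*(-2) = 0)
g(h) = 3
(l*z + g(m(0)))*(-7)² = (-10*0 + 3)*(-7)² = (0 + 3)*49 = 3*49 = 147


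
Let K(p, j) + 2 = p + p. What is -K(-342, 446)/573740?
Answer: 343/286870 ≈ 0.0011957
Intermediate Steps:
K(p, j) = -2 + 2*p (K(p, j) = -2 + (p + p) = -2 + 2*p)
-K(-342, 446)/573740 = -(-2 + 2*(-342))/573740 = -(-2 - 684)/573740 = -(-686)/573740 = -1*(-343/286870) = 343/286870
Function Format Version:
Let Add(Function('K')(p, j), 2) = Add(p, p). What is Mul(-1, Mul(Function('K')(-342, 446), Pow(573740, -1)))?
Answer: Rational(343, 286870) ≈ 0.0011957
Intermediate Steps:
Function('K')(p, j) = Add(-2, Mul(2, p)) (Function('K')(p, j) = Add(-2, Add(p, p)) = Add(-2, Mul(2, p)))
Mul(-1, Mul(Function('K')(-342, 446), Pow(573740, -1))) = Mul(-1, Mul(Add(-2, Mul(2, -342)), Pow(573740, -1))) = Mul(-1, Mul(Add(-2, -684), Rational(1, 573740))) = Mul(-1, Mul(-686, Rational(1, 573740))) = Mul(-1, Rational(-343, 286870)) = Rational(343, 286870)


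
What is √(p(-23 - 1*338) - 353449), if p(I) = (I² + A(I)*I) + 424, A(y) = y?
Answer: I*√92383 ≈ 303.95*I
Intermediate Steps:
p(I) = 424 + 2*I² (p(I) = (I² + I*I) + 424 = (I² + I²) + 424 = 2*I² + 424 = 424 + 2*I²)
√(p(-23 - 1*338) - 353449) = √((424 + 2*(-23 - 1*338)²) - 353449) = √((424 + 2*(-23 - 338)²) - 353449) = √((424 + 2*(-361)²) - 353449) = √((424 + 2*130321) - 353449) = √((424 + 260642) - 353449) = √(261066 - 353449) = √(-92383) = I*√92383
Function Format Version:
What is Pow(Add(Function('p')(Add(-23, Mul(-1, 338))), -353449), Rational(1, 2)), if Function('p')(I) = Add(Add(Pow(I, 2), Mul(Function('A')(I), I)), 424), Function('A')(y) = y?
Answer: Mul(I, Pow(92383, Rational(1, 2))) ≈ Mul(303.95, I)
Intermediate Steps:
Function('p')(I) = Add(424, Mul(2, Pow(I, 2))) (Function('p')(I) = Add(Add(Pow(I, 2), Mul(I, I)), 424) = Add(Add(Pow(I, 2), Pow(I, 2)), 424) = Add(Mul(2, Pow(I, 2)), 424) = Add(424, Mul(2, Pow(I, 2))))
Pow(Add(Function('p')(Add(-23, Mul(-1, 338))), -353449), Rational(1, 2)) = Pow(Add(Add(424, Mul(2, Pow(Add(-23, Mul(-1, 338)), 2))), -353449), Rational(1, 2)) = Pow(Add(Add(424, Mul(2, Pow(Add(-23, -338), 2))), -353449), Rational(1, 2)) = Pow(Add(Add(424, Mul(2, Pow(-361, 2))), -353449), Rational(1, 2)) = Pow(Add(Add(424, Mul(2, 130321)), -353449), Rational(1, 2)) = Pow(Add(Add(424, 260642), -353449), Rational(1, 2)) = Pow(Add(261066, -353449), Rational(1, 2)) = Pow(-92383, Rational(1, 2)) = Mul(I, Pow(92383, Rational(1, 2)))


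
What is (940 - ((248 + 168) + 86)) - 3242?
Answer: -2804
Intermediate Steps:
(940 - ((248 + 168) + 86)) - 3242 = (940 - (416 + 86)) - 3242 = (940 - 1*502) - 3242 = (940 - 502) - 3242 = 438 - 3242 = -2804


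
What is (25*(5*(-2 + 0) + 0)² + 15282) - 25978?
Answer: -8196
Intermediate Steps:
(25*(5*(-2 + 0) + 0)² + 15282) - 25978 = (25*(5*(-2) + 0)² + 15282) - 25978 = (25*(-10 + 0)² + 15282) - 25978 = (25*(-10)² + 15282) - 25978 = (25*100 + 15282) - 25978 = (2500 + 15282) - 25978 = 17782 - 25978 = -8196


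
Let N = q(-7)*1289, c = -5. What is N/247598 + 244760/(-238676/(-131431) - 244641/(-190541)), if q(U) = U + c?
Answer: 758828248836578404582/9610637072415613 ≈ 78957.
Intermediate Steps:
q(U) = -5 + U (q(U) = U - 5 = -5 + U)
N = -15468 (N = (-5 - 7)*1289 = -12*1289 = -15468)
N/247598 + 244760/(-238676/(-131431) - 244641/(-190541)) = -15468/247598 + 244760/(-238676/(-131431) - 244641/(-190541)) = -15468*1/247598 + 244760/(-238676*(-1/131431) - 244641*(-1/190541)) = -7734/123799 + 244760/(238676/131431 + 244641/190541) = -7734/123799 + 244760/(77630974987/25042994171) = -7734/123799 + 244760*(25042994171/77630974987) = -7734/123799 + 6129523253293960/77630974987 = 758828248836578404582/9610637072415613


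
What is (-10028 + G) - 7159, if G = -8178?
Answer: -25365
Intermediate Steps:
(-10028 + G) - 7159 = (-10028 - 8178) - 7159 = -18206 - 7159 = -25365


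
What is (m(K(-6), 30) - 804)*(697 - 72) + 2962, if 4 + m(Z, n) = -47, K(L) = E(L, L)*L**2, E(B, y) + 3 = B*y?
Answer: -531413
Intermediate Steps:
E(B, y) = -3 + B*y
K(L) = L**2*(-3 + L**2) (K(L) = (-3 + L*L)*L**2 = (-3 + L**2)*L**2 = L**2*(-3 + L**2))
m(Z, n) = -51 (m(Z, n) = -4 - 47 = -51)
(m(K(-6), 30) - 804)*(697 - 72) + 2962 = (-51 - 804)*(697 - 72) + 2962 = -855*625 + 2962 = -534375 + 2962 = -531413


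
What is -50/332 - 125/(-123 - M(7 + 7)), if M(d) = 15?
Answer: 4325/5727 ≈ 0.75519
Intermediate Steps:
-50/332 - 125/(-123 - M(7 + 7)) = -50/332 - 125/(-123 - 1*15) = -50*1/332 - 125/(-123 - 15) = -25/166 - 125/(-138) = -25/166 - 125*(-1/138) = -25/166 + 125/138 = 4325/5727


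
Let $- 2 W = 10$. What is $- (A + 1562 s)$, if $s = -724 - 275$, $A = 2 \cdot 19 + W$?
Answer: $1560405$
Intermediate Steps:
$W = -5$ ($W = \left(- \frac{1}{2}\right) 10 = -5$)
$A = 33$ ($A = 2 \cdot 19 - 5 = 38 - 5 = 33$)
$s = -999$ ($s = -724 - 275 = -999$)
$- (A + 1562 s) = - (33 + 1562 \left(-999\right)) = - (33 - 1560438) = \left(-1\right) \left(-1560405\right) = 1560405$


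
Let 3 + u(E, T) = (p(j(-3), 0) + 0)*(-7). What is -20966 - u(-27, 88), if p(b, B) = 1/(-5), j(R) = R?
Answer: -104822/5 ≈ -20964.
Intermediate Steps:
p(b, B) = -⅕ (p(b, B) = 1*(-⅕) = -⅕)
u(E, T) = -8/5 (u(E, T) = -3 + (-⅕ + 0)*(-7) = -3 - ⅕*(-7) = -3 + 7/5 = -8/5)
-20966 - u(-27, 88) = -20966 - 1*(-8/5) = -20966 + 8/5 = -104822/5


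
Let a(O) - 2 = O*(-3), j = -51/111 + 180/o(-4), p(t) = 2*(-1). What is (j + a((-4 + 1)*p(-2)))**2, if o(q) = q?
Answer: 5171076/1369 ≈ 3777.3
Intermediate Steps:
p(t) = -2
j = -1682/37 (j = -51/111 + 180/(-4) = -51*1/111 + 180*(-1/4) = -17/37 - 45 = -1682/37 ≈ -45.459)
a(O) = 2 - 3*O (a(O) = 2 + O*(-3) = 2 - 3*O)
(j + a((-4 + 1)*p(-2)))**2 = (-1682/37 + (2 - 3*(-4 + 1)*(-2)))**2 = (-1682/37 + (2 - (-9)*(-2)))**2 = (-1682/37 + (2 - 3*6))**2 = (-1682/37 + (2 - 18))**2 = (-1682/37 - 16)**2 = (-2274/37)**2 = 5171076/1369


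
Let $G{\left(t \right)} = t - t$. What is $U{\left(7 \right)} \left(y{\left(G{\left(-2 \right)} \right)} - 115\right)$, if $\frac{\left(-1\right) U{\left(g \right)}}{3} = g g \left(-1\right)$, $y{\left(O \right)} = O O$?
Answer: $-16905$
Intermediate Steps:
$G{\left(t \right)} = 0$
$y{\left(O \right)} = O^{2}$
$U{\left(g \right)} = 3 g^{2}$ ($U{\left(g \right)} = - 3 g g \left(-1\right) = - 3 g^{2} \left(-1\right) = - 3 \left(- g^{2}\right) = 3 g^{2}$)
$U{\left(7 \right)} \left(y{\left(G{\left(-2 \right)} \right)} - 115\right) = 3 \cdot 7^{2} \left(0^{2} - 115\right) = 3 \cdot 49 \left(0 - 115\right) = 147 \left(-115\right) = -16905$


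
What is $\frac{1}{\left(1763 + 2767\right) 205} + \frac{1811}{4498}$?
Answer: $\frac{420447412}{1044266925} \approx 0.40262$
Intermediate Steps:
$\frac{1}{\left(1763 + 2767\right) 205} + \frac{1811}{4498} = \frac{1}{4530} \cdot \frac{1}{205} + 1811 \cdot \frac{1}{4498} = \frac{1}{4530} \cdot \frac{1}{205} + \frac{1811}{4498} = \frac{1}{928650} + \frac{1811}{4498} = \frac{420447412}{1044266925}$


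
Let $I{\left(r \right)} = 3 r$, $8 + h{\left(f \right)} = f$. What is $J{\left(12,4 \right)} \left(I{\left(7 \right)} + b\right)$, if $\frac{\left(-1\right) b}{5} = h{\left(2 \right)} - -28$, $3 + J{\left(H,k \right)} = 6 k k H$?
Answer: $-102261$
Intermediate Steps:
$h{\left(f \right)} = -8 + f$
$J{\left(H,k \right)} = -3 + 6 H k^{2}$ ($J{\left(H,k \right)} = -3 + 6 k k H = -3 + 6 k^{2} H = -3 + 6 H k^{2}$)
$b = -110$ ($b = - 5 \left(\left(-8 + 2\right) - -28\right) = - 5 \left(-6 + 28\right) = \left(-5\right) 22 = -110$)
$J{\left(12,4 \right)} \left(I{\left(7 \right)} + b\right) = \left(-3 + 6 \cdot 12 \cdot 4^{2}\right) \left(3 \cdot 7 - 110\right) = \left(-3 + 6 \cdot 12 \cdot 16\right) \left(21 - 110\right) = \left(-3 + 1152\right) \left(-89\right) = 1149 \left(-89\right) = -102261$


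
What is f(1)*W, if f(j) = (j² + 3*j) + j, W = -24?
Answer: -120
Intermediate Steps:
f(j) = j² + 4*j
f(1)*W = (1*(4 + 1))*(-24) = (1*5)*(-24) = 5*(-24) = -120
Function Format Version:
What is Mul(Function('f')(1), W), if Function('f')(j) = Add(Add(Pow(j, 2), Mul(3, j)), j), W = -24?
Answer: -120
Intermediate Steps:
Function('f')(j) = Add(Pow(j, 2), Mul(4, j))
Mul(Function('f')(1), W) = Mul(Mul(1, Add(4, 1)), -24) = Mul(Mul(1, 5), -24) = Mul(5, -24) = -120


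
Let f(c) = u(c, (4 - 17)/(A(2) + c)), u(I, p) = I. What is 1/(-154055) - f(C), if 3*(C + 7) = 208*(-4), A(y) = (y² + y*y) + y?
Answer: 131408912/462165 ≈ 284.33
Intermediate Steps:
A(y) = y + 2*y² (A(y) = (y² + y²) + y = 2*y² + y = y + 2*y²)
C = -853/3 (C = -7 + (208*(-4))/3 = -7 + (⅓)*(-832) = -7 - 832/3 = -853/3 ≈ -284.33)
f(c) = c
1/(-154055) - f(C) = 1/(-154055) - 1*(-853/3) = -1/154055 + 853/3 = 131408912/462165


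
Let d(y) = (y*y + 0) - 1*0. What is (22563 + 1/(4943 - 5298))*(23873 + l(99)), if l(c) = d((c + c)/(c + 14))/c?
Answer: 2441684753806312/4532995 ≈ 5.3865e+8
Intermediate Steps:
d(y) = y² (d(y) = (y² + 0) + 0 = y² + 0 = y²)
l(c) = 4*c/(14 + c)² (l(c) = ((c + c)/(c + 14))²/c = ((2*c)/(14 + c))²/c = (2*c/(14 + c))²/c = (4*c²/(14 + c)²)/c = 4*c/(14 + c)²)
(22563 + 1/(4943 - 5298))*(23873 + l(99)) = (22563 + 1/(4943 - 5298))*(23873 + 4*99/(14 + 99)²) = (22563 + 1/(-355))*(23873 + 4*99/113²) = (22563 - 1/355)*(23873 + 4*99*(1/12769)) = 8009864*(23873 + 396/12769)/355 = (8009864/355)*(304834733/12769) = 2441684753806312/4532995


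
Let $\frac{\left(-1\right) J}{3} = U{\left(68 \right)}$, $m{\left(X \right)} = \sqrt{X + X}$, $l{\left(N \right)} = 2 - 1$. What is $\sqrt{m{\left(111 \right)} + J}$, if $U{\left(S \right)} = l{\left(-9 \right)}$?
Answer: $\sqrt{-3 + \sqrt{222}} \approx 3.4496$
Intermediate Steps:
$l{\left(N \right)} = 1$
$m{\left(X \right)} = \sqrt{2} \sqrt{X}$ ($m{\left(X \right)} = \sqrt{2 X} = \sqrt{2} \sqrt{X}$)
$U{\left(S \right)} = 1$
$J = -3$ ($J = \left(-3\right) 1 = -3$)
$\sqrt{m{\left(111 \right)} + J} = \sqrt{\sqrt{2} \sqrt{111} - 3} = \sqrt{\sqrt{222} - 3} = \sqrt{-3 + \sqrt{222}}$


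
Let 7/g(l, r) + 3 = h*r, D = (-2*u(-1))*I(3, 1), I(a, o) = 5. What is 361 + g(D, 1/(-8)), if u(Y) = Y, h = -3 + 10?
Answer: 11135/31 ≈ 359.19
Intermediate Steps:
h = 7
D = 10 (D = -2*(-1)*5 = 2*5 = 10)
g(l, r) = 7/(-3 + 7*r)
361 + g(D, 1/(-8)) = 361 + 7/(-3 + 7/(-8)) = 361 + 7/(-3 + 7*(-⅛)) = 361 + 7/(-3 - 7/8) = 361 + 7/(-31/8) = 361 + 7*(-8/31) = 361 - 56/31 = 11135/31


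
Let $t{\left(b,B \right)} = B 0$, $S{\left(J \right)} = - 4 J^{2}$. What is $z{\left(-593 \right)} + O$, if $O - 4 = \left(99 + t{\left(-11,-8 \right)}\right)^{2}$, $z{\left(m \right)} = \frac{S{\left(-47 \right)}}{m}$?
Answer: $\frac{5823201}{593} \approx 9819.9$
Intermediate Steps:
$t{\left(b,B \right)} = 0$
$z{\left(m \right)} = - \frac{8836}{m}$ ($z{\left(m \right)} = \frac{\left(-4\right) \left(-47\right)^{2}}{m} = \frac{\left(-4\right) 2209}{m} = - \frac{8836}{m}$)
$O = 9805$ ($O = 4 + \left(99 + 0\right)^{2} = 4 + 99^{2} = 4 + 9801 = 9805$)
$z{\left(-593 \right)} + O = - \frac{8836}{-593} + 9805 = \left(-8836\right) \left(- \frac{1}{593}\right) + 9805 = \frac{8836}{593} + 9805 = \frac{5823201}{593}$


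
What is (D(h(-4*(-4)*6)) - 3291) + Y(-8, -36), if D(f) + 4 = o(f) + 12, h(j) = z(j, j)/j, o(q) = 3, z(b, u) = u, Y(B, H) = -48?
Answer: -3328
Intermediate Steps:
h(j) = 1 (h(j) = j/j = 1)
D(f) = 11 (D(f) = -4 + (3 + 12) = -4 + 15 = 11)
(D(h(-4*(-4)*6)) - 3291) + Y(-8, -36) = (11 - 3291) - 48 = -3280 - 48 = -3328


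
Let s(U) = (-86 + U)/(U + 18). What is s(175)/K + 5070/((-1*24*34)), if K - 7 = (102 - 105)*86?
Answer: -40946439/6588248 ≈ -6.2151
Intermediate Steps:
K = -251 (K = 7 + (102 - 105)*86 = 7 - 3*86 = 7 - 258 = -251)
s(U) = (-86 + U)/(18 + U)
s(175)/K + 5070/((-1*24*34)) = ((-86 + 175)/(18 + 175))/(-251) + 5070/((-1*24*34)) = (89/193)*(-1/251) + 5070/((-24*34)) = ((1/193)*89)*(-1/251) + 5070/(-816) = (89/193)*(-1/251) + 5070*(-1/816) = -89/48443 - 845/136 = -40946439/6588248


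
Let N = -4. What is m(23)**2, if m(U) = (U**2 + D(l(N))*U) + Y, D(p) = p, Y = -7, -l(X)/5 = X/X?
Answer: 165649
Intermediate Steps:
l(X) = -5 (l(X) = -5*X/X = -5*1 = -5)
m(U) = -7 + U**2 - 5*U (m(U) = (U**2 - 5*U) - 7 = -7 + U**2 - 5*U)
m(23)**2 = (-7 + 23**2 - 5*23)**2 = (-7 + 529 - 115)**2 = 407**2 = 165649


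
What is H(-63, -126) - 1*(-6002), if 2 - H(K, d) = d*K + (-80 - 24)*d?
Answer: -15038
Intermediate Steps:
H(K, d) = 2 + 104*d - K*d (H(K, d) = 2 - (d*K + (-80 - 24)*d) = 2 - (K*d - 104*d) = 2 - (-104*d + K*d) = 2 + (104*d - K*d) = 2 + 104*d - K*d)
H(-63, -126) - 1*(-6002) = (2 + 104*(-126) - 1*(-63)*(-126)) - 1*(-6002) = (2 - 13104 - 7938) + 6002 = -21040 + 6002 = -15038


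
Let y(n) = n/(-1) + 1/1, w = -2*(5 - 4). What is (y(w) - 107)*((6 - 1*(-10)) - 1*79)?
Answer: 6552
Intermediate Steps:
w = -2 (w = -2*1 = -2)
y(n) = 1 - n (y(n) = n*(-1) + 1*1 = -n + 1 = 1 - n)
(y(w) - 107)*((6 - 1*(-10)) - 1*79) = ((1 - 1*(-2)) - 107)*((6 - 1*(-10)) - 1*79) = ((1 + 2) - 107)*((6 + 10) - 79) = (3 - 107)*(16 - 79) = -104*(-63) = 6552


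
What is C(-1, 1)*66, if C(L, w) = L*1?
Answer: -66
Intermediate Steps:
C(L, w) = L
C(-1, 1)*66 = -1*66 = -66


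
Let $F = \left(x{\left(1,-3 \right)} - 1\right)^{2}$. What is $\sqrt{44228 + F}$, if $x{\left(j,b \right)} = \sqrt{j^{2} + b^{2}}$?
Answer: $\sqrt{44239 - 2 \sqrt{10}} \approx 210.32$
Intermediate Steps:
$x{\left(j,b \right)} = \sqrt{b^{2} + j^{2}}$
$F = \left(-1 + \sqrt{10}\right)^{2}$ ($F = \left(\sqrt{\left(-3\right)^{2} + 1^{2}} - 1\right)^{2} = \left(\sqrt{9 + 1} - 1\right)^{2} = \left(\sqrt{10} - 1\right)^{2} = \left(-1 + \sqrt{10}\right)^{2} \approx 4.6754$)
$\sqrt{44228 + F} = \sqrt{44228 + \left(1 - \sqrt{10}\right)^{2}}$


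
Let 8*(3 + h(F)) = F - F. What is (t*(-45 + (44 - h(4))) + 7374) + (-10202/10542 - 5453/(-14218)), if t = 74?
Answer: 563678049461/74943078 ≈ 7521.4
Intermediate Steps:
h(F) = -3 (h(F) = -3 + (F - F)/8 = -3 + (⅛)*0 = -3 + 0 = -3)
(t*(-45 + (44 - h(4))) + 7374) + (-10202/10542 - 5453/(-14218)) = (74*(-45 + (44 - 1*(-3))) + 7374) + (-10202/10542 - 5453/(-14218)) = (74*(-45 + (44 + 3)) + 7374) + (-10202*1/10542 - 5453*(-1/14218)) = (74*(-45 + 47) + 7374) + (-5101/5271 + 5453/14218) = (74*2 + 7374) - 43783255/74943078 = (148 + 7374) - 43783255/74943078 = 7522 - 43783255/74943078 = 563678049461/74943078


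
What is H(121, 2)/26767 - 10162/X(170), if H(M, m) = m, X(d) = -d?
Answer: 136003297/2275195 ≈ 59.777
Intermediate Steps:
H(121, 2)/26767 - 10162/X(170) = 2/26767 - 10162/((-1*170)) = 2*(1/26767) - 10162/(-170) = 2/26767 - 10162*(-1/170) = 2/26767 + 5081/85 = 136003297/2275195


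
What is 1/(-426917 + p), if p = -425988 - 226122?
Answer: -1/1079027 ≈ -9.2676e-7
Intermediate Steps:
p = -652110
1/(-426917 + p) = 1/(-426917 - 652110) = 1/(-1079027) = -1/1079027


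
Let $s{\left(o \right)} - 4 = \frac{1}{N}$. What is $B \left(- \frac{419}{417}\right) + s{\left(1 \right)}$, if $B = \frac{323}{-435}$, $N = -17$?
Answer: $\frac{14454194}{3083715} \approx 4.6873$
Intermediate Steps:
$B = - \frac{323}{435}$ ($B = 323 \left(- \frac{1}{435}\right) = - \frac{323}{435} \approx -0.74253$)
$s{\left(o \right)} = \frac{67}{17}$ ($s{\left(o \right)} = 4 + \frac{1}{-17} = 4 - \frac{1}{17} = \frac{67}{17}$)
$B \left(- \frac{419}{417}\right) + s{\left(1 \right)} = - \frac{323 \left(- \frac{419}{417}\right)}{435} + \frac{67}{17} = - \frac{323 \left(\left(-419\right) \frac{1}{417}\right)}{435} + \frac{67}{17} = \left(- \frac{323}{435}\right) \left(- \frac{419}{417}\right) + \frac{67}{17} = \frac{135337}{181395} + \frac{67}{17} = \frac{14454194}{3083715}$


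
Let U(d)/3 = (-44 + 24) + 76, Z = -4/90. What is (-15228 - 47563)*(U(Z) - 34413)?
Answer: 2150277795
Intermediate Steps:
Z = -2/45 (Z = -4*1/90 = -2/45 ≈ -0.044444)
U(d) = 168 (U(d) = 3*((-44 + 24) + 76) = 3*(-20 + 76) = 3*56 = 168)
(-15228 - 47563)*(U(Z) - 34413) = (-15228 - 47563)*(168 - 34413) = -62791*(-34245) = 2150277795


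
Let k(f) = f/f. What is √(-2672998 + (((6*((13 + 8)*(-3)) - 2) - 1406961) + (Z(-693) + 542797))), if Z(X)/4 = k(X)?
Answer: I*√3537538 ≈ 1880.8*I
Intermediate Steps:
k(f) = 1
Z(X) = 4 (Z(X) = 4*1 = 4)
√(-2672998 + (((6*((13 + 8)*(-3)) - 2) - 1406961) + (Z(-693) + 542797))) = √(-2672998 + (((6*((13 + 8)*(-3)) - 2) - 1406961) + (4 + 542797))) = √(-2672998 + (((6*(21*(-3)) - 2) - 1406961) + 542801)) = √(-2672998 + (((6*(-63) - 2) - 1406961) + 542801)) = √(-2672998 + (((-378 - 2) - 1406961) + 542801)) = √(-2672998 + ((-380 - 1406961) + 542801)) = √(-2672998 + (-1407341 + 542801)) = √(-2672998 - 864540) = √(-3537538) = I*√3537538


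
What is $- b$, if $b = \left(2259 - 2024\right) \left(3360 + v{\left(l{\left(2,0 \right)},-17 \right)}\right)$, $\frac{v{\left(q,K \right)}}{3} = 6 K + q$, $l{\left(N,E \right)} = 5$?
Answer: $-721215$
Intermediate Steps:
$v{\left(q,K \right)} = 3 q + 18 K$ ($v{\left(q,K \right)} = 3 \left(6 K + q\right) = 3 \left(q + 6 K\right) = 3 q + 18 K$)
$b = 721215$ ($b = \left(2259 - 2024\right) \left(3360 + \left(3 \cdot 5 + 18 \left(-17\right)\right)\right) = 235 \left(3360 + \left(15 - 306\right)\right) = 235 \left(3360 - 291\right) = 235 \cdot 3069 = 721215$)
$- b = \left(-1\right) 721215 = -721215$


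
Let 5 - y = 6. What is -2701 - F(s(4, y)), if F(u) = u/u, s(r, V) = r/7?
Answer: -2702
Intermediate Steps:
y = -1 (y = 5 - 1*6 = 5 - 6 = -1)
s(r, V) = r/7 (s(r, V) = r*(1/7) = r/7)
F(u) = 1
-2701 - F(s(4, y)) = -2701 - 1*1 = -2701 - 1 = -2702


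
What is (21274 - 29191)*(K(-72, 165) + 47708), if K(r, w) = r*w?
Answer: -283650276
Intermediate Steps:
(21274 - 29191)*(K(-72, 165) + 47708) = (21274 - 29191)*(-72*165 + 47708) = -7917*(-11880 + 47708) = -7917*35828 = -283650276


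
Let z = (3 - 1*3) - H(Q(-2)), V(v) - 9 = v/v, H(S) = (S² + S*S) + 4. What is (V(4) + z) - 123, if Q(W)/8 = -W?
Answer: -629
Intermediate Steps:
Q(W) = -8*W (Q(W) = 8*(-W) = -8*W)
H(S) = 4 + 2*S² (H(S) = (S² + S²) + 4 = 2*S² + 4 = 4 + 2*S²)
V(v) = 10 (V(v) = 9 + v/v = 9 + 1 = 10)
z = -516 (z = (3 - 1*3) - (4 + 2*(-8*(-2))²) = (3 - 3) - (4 + 2*16²) = 0 - (4 + 2*256) = 0 - (4 + 512) = 0 - 1*516 = 0 - 516 = -516)
(V(4) + z) - 123 = (10 - 516) - 123 = -506 - 123 = -629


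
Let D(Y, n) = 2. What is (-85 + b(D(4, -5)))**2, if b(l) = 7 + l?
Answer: 5776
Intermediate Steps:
(-85 + b(D(4, -5)))**2 = (-85 + (7 + 2))**2 = (-85 + 9)**2 = (-76)**2 = 5776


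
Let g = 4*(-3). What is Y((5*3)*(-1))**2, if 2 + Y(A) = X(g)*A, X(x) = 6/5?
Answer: 400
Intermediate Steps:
g = -12
X(x) = 6/5 (X(x) = 6*(1/5) = 6/5)
Y(A) = -2 + 6*A/5
Y((5*3)*(-1))**2 = (-2 + 6*((5*3)*(-1))/5)**2 = (-2 + 6*(15*(-1))/5)**2 = (-2 + (6/5)*(-15))**2 = (-2 - 18)**2 = (-20)**2 = 400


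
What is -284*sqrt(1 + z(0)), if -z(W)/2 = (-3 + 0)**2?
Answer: -284*I*sqrt(17) ≈ -1171.0*I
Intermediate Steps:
z(W) = -18 (z(W) = -2*(-3 + 0)**2 = -2*(-3)**2 = -2*9 = -18)
-284*sqrt(1 + z(0)) = -284*sqrt(1 - 18) = -284*I*sqrt(17)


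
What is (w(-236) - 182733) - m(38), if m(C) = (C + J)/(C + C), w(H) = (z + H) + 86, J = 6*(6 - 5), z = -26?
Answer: -3475282/19 ≈ -1.8291e+5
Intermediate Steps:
J = 6 (J = 6*1 = 6)
w(H) = 60 + H (w(H) = (-26 + H) + 86 = 60 + H)
m(C) = (6 + C)/(2*C) (m(C) = (C + 6)/(C + C) = (6 + C)/((2*C)) = (6 + C)*(1/(2*C)) = (6 + C)/(2*C))
(w(-236) - 182733) - m(38) = ((60 - 236) - 182733) - (6 + 38)/(2*38) = (-176 - 182733) - 44/(2*38) = -182909 - 1*11/19 = -182909 - 11/19 = -3475282/19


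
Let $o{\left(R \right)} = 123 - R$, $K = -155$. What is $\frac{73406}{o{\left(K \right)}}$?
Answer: $\frac{36703}{139} \approx 264.05$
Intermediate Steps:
$\frac{73406}{o{\left(K \right)}} = \frac{73406}{123 - -155} = \frac{73406}{123 + 155} = \frac{73406}{278} = 73406 \cdot \frac{1}{278} = \frac{36703}{139}$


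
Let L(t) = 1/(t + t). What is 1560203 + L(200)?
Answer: 624081201/400 ≈ 1.5602e+6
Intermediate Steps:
L(t) = 1/(2*t)
1560203 + L(200) = 1560203 + (½)/200 = 1560203 + (½)*(1/200) = 1560203 + 1/400 = 624081201/400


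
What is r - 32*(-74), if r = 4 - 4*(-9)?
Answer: 2408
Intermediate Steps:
r = 40 (r = 4 + 36 = 40)
r - 32*(-74) = 40 - 32*(-74) = 40 + 2368 = 2408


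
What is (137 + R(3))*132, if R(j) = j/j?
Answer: 18216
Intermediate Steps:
R(j) = 1
(137 + R(3))*132 = (137 + 1)*132 = 138*132 = 18216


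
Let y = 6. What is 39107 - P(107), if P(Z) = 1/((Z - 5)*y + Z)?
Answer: 28117932/719 ≈ 39107.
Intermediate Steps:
P(Z) = 1/(-30 + 7*Z) (P(Z) = 1/((Z - 5)*6 + Z) = 1/((-5 + Z)*6 + Z) = 1/((-30 + 6*Z) + Z) = 1/(-30 + 7*Z))
39107 - P(107) = 39107 - 1/(-30 + 7*107) = 39107 - 1/(-30 + 749) = 39107 - 1/719 = 28117932/719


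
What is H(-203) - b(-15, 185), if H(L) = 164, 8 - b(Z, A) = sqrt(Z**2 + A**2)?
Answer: 156 + 5*sqrt(1378) ≈ 341.61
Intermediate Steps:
b(Z, A) = 8 - sqrt(A**2 + Z**2) (b(Z, A) = 8 - sqrt(Z**2 + A**2) = 8 - sqrt(A**2 + Z**2))
H(-203) - b(-15, 185) = 164 - (8 - sqrt(185**2 + (-15)**2)) = 164 - (8 - sqrt(34225 + 225)) = 164 - (8 - sqrt(34450)) = 164 - (8 - 5*sqrt(1378)) = 164 + (-8 + 5*sqrt(1378)) = 156 + 5*sqrt(1378)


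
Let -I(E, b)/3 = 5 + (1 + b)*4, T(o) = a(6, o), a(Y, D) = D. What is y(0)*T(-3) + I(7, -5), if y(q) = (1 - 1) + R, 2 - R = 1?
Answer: 30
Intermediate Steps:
T(o) = o
R = 1 (R = 2 - 1*1 = 2 - 1 = 1)
I(E, b) = -27 - 12*b (I(E, b) = -3*(5 + (1 + b)*4) = -3*(5 + (4 + 4*b)) = -3*(9 + 4*b) = -27 - 12*b)
y(q) = 1 (y(q) = (1 - 1) + 1 = 0 + 1 = 1)
y(0)*T(-3) + I(7, -5) = 1*(-3) + (-27 - 12*(-5)) = -3 + (-27 + 60) = -3 + 33 = 30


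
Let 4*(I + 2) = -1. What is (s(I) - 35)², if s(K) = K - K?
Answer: 1225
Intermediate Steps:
I = -9/4 (I = -2 + (¼)*(-1) = -2 - ¼ = -9/4 ≈ -2.2500)
s(K) = 0
(s(I) - 35)² = (0 - 35)² = (-35)² = 1225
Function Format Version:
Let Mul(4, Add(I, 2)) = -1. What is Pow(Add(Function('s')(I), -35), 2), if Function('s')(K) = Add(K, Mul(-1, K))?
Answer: 1225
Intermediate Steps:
I = Rational(-9, 4) (I = Add(-2, Mul(Rational(1, 4), -1)) = Add(-2, Rational(-1, 4)) = Rational(-9, 4) ≈ -2.2500)
Function('s')(K) = 0
Pow(Add(Function('s')(I), -35), 2) = Pow(Add(0, -35), 2) = Pow(-35, 2) = 1225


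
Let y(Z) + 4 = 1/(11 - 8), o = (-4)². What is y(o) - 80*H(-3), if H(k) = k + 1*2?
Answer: 229/3 ≈ 76.333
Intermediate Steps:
o = 16
H(k) = 2 + k (H(k) = k + 2 = 2 + k)
y(Z) = -11/3 (y(Z) = -4 + 1/(11 - 8) = -4 + 1/3 = -4 + ⅓ = -11/3)
y(o) - 80*H(-3) = -11/3 - 80*(2 - 3) = -11/3 - 80*(-1) = -11/3 + 80 = 229/3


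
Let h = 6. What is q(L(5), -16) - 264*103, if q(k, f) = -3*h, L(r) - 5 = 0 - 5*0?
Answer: -27210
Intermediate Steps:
L(r) = 5 (L(r) = 5 + (0 - 5*0) = 5 + (0 + 0) = 5 + 0 = 5)
q(k, f) = -18 (q(k, f) = -3*6 = -18)
q(L(5), -16) - 264*103 = -18 - 264*103 = -18 - 27192 = -27210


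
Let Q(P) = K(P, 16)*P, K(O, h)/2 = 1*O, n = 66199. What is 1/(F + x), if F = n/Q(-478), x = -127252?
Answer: -456968/58150025737 ≈ -7.8584e-6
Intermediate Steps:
K(O, h) = 2*O (K(O, h) = 2*(1*O) = 2*O)
Q(P) = 2*P**2 (Q(P) = (2*P)*P = 2*P**2)
F = 66199/456968 (F = 66199/((2*(-478)**2)) = 66199/((2*228484)) = 66199/456968 ≈ 0.14487)
1/(F + x) = 1/(66199/456968 - 127252) = 1/(-58150025737/456968) = -456968/58150025737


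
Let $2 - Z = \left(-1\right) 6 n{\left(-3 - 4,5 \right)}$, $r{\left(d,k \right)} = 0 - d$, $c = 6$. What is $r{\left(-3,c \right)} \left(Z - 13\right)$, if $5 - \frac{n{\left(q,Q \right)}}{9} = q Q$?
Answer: $6447$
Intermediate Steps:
$n{\left(q,Q \right)} = 45 - 9 Q q$ ($n{\left(q,Q \right)} = 45 - 9 q Q = 45 - 9 Q q$)
$r{\left(d,k \right)} = - d$
$Z = 2162$ ($Z = 2 - \left(-1\right) 6 \left(45 - 45 \left(-3 - 4\right)\right) = 2 - - 6 \left(45 - 45 \left(-7\right)\right) = 2 - - 6 \left(45 + 315\right) = 2 - \left(-6\right) 360 = 2 - -2160 = 2 + 2160 = 2162$)
$r{\left(-3,c \right)} \left(Z - 13\right) = \left(-1\right) \left(-3\right) \left(2162 - 13\right) = 3 \cdot 2149 = 6447$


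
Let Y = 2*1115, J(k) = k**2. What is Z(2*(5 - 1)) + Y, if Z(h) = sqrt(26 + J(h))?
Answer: 2230 + 3*sqrt(10) ≈ 2239.5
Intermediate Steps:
Z(h) = sqrt(26 + h**2)
Y = 2230
Z(2*(5 - 1)) + Y = sqrt(26 + (2*(5 - 1))**2) + 2230 = sqrt(26 + (2*4)**2) + 2230 = sqrt(26 + 8**2) + 2230 = sqrt(26 + 64) + 2230 = sqrt(90) + 2230 = 3*sqrt(10) + 2230 = 2230 + 3*sqrt(10)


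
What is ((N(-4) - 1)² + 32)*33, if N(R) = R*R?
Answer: 8481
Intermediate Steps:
N(R) = R²
((N(-4) - 1)² + 32)*33 = (((-4)² - 1)² + 32)*33 = ((16 - 1)² + 32)*33 = (15² + 32)*33 = (225 + 32)*33 = 257*33 = 8481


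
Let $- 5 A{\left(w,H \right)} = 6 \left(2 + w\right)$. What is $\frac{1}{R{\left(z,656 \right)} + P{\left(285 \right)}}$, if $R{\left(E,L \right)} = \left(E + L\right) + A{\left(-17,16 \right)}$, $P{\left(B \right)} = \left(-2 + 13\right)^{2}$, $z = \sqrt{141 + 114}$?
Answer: $\frac{53}{42118} - \frac{\sqrt{255}}{631770} \approx 0.0012331$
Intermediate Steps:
$A{\left(w,H \right)} = - \frac{12}{5} - \frac{6 w}{5}$ ($A{\left(w,H \right)} = - \frac{6 \left(2 + w\right)}{5} = - \frac{12 + 6 w}{5} = - \frac{12}{5} - \frac{6 w}{5}$)
$z = \sqrt{255} \approx 15.969$
$P{\left(B \right)} = 121$ ($P{\left(B \right)} = 11^{2} = 121$)
$R{\left(E,L \right)} = 18 + E + L$ ($R{\left(E,L \right)} = \left(E + L\right) - -18 = \left(E + L\right) + \left(- \frac{12}{5} + \frac{102}{5}\right) = \left(E + L\right) + 18 = 18 + E + L$)
$\frac{1}{R{\left(z,656 \right)} + P{\left(285 \right)}} = \frac{1}{\left(18 + \sqrt{255} + 656\right) + 121} = \frac{1}{\left(674 + \sqrt{255}\right) + 121} = \frac{1}{795 + \sqrt{255}}$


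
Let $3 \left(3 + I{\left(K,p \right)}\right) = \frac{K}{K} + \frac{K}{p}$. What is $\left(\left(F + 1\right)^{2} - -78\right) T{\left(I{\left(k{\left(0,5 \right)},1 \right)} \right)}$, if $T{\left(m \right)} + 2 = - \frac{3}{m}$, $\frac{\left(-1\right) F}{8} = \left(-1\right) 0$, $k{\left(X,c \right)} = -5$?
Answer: $- \frac{1343}{13} \approx -103.31$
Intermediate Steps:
$I{\left(K,p \right)} = - \frac{8}{3} + \frac{K}{3 p}$ ($I{\left(K,p \right)} = -3 + \frac{\frac{K}{K} + \frac{K}{p}}{3} = -3 + \frac{1 + \frac{K}{p}}{3} = -3 + \left(\frac{1}{3} + \frac{K}{3 p}\right) = - \frac{8}{3} + \frac{K}{3 p}$)
$F = 0$ ($F = - 8 \left(\left(-1\right) 0\right) = \left(-8\right) 0 = 0$)
$T{\left(m \right)} = -2 - \frac{3}{m}$
$\left(\left(F + 1\right)^{2} - -78\right) T{\left(I{\left(k{\left(0,5 \right)},1 \right)} \right)} = \left(\left(0 + 1\right)^{2} - -78\right) \left(-2 - \frac{3}{\frac{1}{3} \cdot 1^{-1} \left(-5 - 8\right)}\right) = \left(1^{2} + 78\right) \left(-2 - \frac{3}{\frac{1}{3} \cdot 1 \left(-5 - 8\right)}\right) = \left(1 + 78\right) \left(-2 - \frac{3}{\frac{1}{3} \cdot 1 \left(-13\right)}\right) = 79 \left(-2 - \frac{3}{- \frac{13}{3}}\right) = 79 \left(-2 - - \frac{9}{13}\right) = 79 \left(-2 + \frac{9}{13}\right) = 79 \left(- \frac{17}{13}\right) = - \frac{1343}{13}$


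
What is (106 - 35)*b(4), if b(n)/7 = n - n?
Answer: 0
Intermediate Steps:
b(n) = 0 (b(n) = 7*(n - n) = 7*0 = 0)
(106 - 35)*b(4) = (106 - 35)*0 = 71*0 = 0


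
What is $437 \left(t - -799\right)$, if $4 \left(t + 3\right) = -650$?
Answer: $\frac{553679}{2} \approx 2.7684 \cdot 10^{5}$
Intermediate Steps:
$t = - \frac{331}{2}$ ($t = -3 + \frac{1}{4} \left(-650\right) = -3 - \frac{325}{2} = - \frac{331}{2} \approx -165.5$)
$437 \left(t - -799\right) = 437 \left(- \frac{331}{2} - -799\right) = 437 \left(- \frac{331}{2} + 799\right) = 437 \cdot \frac{1267}{2} = \frac{553679}{2}$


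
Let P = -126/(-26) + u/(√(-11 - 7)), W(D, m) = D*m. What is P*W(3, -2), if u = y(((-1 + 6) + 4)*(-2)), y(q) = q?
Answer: -378/13 - 18*I*√2 ≈ -29.077 - 25.456*I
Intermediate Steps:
u = -18 (u = ((-1 + 6) + 4)*(-2) = (5 + 4)*(-2) = 9*(-2) = -18)
P = 63/13 + 3*I*√2 (P = -126/(-26) - 18/√(-11 - 7) = -126*(-1/26) - 18*(-I*√2/6) = 63/13 - 18*(-I*√2/6) = 63/13 - (-3)*I*√2 = 63/13 + 3*I*√2 ≈ 4.8462 + 4.2426*I)
P*W(3, -2) = (63/13 + 3*I*√2)*(3*(-2)) = (63/13 + 3*I*√2)*(-6) = -378/13 - 18*I*√2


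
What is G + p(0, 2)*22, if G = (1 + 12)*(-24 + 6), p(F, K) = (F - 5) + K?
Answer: -300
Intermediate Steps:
p(F, K) = -5 + F + K (p(F, K) = (-5 + F) + K = -5 + F + K)
G = -234 (G = 13*(-18) = -234)
G + p(0, 2)*22 = -234 + (-5 + 0 + 2)*22 = -234 - 3*22 = -234 - 66 = -300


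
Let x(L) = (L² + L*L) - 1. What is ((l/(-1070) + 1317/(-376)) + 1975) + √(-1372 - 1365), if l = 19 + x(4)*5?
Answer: 396553693/201160 + I*√2737 ≈ 1971.3 + 52.316*I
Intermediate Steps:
x(L) = -1 + 2*L² (x(L) = (L² + L²) - 1 = 2*L² - 1 = -1 + 2*L²)
l = 174 (l = 19 + (-1 + 2*4²)*5 = 19 + (-1 + 2*16)*5 = 19 + (-1 + 32)*5 = 19 + 31*5 = 19 + 155 = 174)
((l/(-1070) + 1317/(-376)) + 1975) + √(-1372 - 1365) = ((174/(-1070) + 1317/(-376)) + 1975) + √(-1372 - 1365) = ((174*(-1/1070) + 1317*(-1/376)) + 1975) + √(-2737) = ((-87/535 - 1317/376) + 1975) + I*√2737 = (-737307/201160 + 1975) + I*√2737 = 396553693/201160 + I*√2737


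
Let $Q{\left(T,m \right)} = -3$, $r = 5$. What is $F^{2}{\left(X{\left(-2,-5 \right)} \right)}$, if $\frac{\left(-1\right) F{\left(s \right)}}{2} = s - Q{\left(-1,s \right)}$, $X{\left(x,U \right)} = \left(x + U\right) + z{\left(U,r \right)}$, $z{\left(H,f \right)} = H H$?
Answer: $1764$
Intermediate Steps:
$z{\left(H,f \right)} = H^{2}$
$X{\left(x,U \right)} = U + x + U^{2}$ ($X{\left(x,U \right)} = \left(x + U\right) + U^{2} = \left(U + x\right) + U^{2} = U + x + U^{2}$)
$F{\left(s \right)} = -6 - 2 s$ ($F{\left(s \right)} = - 2 \left(s - -3\right) = - 2 \left(s + 3\right) = - 2 \left(3 + s\right) = -6 - 2 s$)
$F^{2}{\left(X{\left(-2,-5 \right)} \right)} = \left(-6 - 2 \left(-5 - 2 + \left(-5\right)^{2}\right)\right)^{2} = \left(-6 - 2 \left(-5 - 2 + 25\right)\right)^{2} = \left(-6 - 36\right)^{2} = \left(-42\right)^{2} = 1764$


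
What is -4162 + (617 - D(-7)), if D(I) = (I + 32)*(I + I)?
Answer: -3195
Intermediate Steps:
D(I) = 2*I*(32 + I) (D(I) = (32 + I)*(2*I) = 2*I*(32 + I))
-4162 + (617 - D(-7)) = -4162 + (617 - 2*(-7)*(32 - 7)) = -4162 + (617 - 2*(-7)*25) = -4162 + (617 - 1*(-350)) = -4162 + (617 + 350) = -4162 + 967 = -3195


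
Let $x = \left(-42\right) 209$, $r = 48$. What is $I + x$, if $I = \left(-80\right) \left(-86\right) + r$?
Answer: $-1850$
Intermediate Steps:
$x = -8778$
$I = 6928$ ($I = \left(-80\right) \left(-86\right) + 48 = 6880 + 48 = 6928$)
$I + x = 6928 - 8778 = -1850$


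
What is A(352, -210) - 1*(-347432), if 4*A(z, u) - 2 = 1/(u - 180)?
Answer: 541994699/1560 ≈ 3.4743e+5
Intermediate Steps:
A(z, u) = ½ + 1/(4*(-180 + u)) (A(z, u) = ½ + 1/(4*(u - 180)) = ½ + 1/(4*(-180 + u)))
A(352, -210) - 1*(-347432) = (-359 + 2*(-210))/(4*(-180 - 210)) - 1*(-347432) = (¼)*(-359 - 420)/(-390) + 347432 = (¼)*(-1/390)*(-779) + 347432 = 779/1560 + 347432 = 541994699/1560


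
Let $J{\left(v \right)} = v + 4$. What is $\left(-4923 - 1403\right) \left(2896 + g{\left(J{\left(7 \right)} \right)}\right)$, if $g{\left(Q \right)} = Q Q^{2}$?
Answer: $-26740002$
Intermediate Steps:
$J{\left(v \right)} = 4 + v$
$g{\left(Q \right)} = Q^{3}$
$\left(-4923 - 1403\right) \left(2896 + g{\left(J{\left(7 \right)} \right)}\right) = \left(-4923 - 1403\right) \left(2896 + \left(4 + 7\right)^{3}\right) = - 6326 \left(2896 + 11^{3}\right) = - 6326 \left(2896 + 1331\right) = \left(-6326\right) 4227 = -26740002$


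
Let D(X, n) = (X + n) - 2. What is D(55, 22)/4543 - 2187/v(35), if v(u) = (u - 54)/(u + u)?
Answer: 695489295/86317 ≈ 8057.4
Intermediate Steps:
D(X, n) = -2 + X + n
v(u) = (-54 + u)/(2*u) (v(u) = (-54 + u)/((2*u)) = (-54 + u)*(1/(2*u)) = (-54 + u)/(2*u))
D(55, 22)/4543 - 2187/v(35) = (-2 + 55 + 22)/4543 - 2187*70/(-54 + 35) = 75*(1/4543) - 2187/((½)*(1/35)*(-19)) = 75/4543 - 2187/(-19/70) = 75/4543 - 2187*(-70/19) = 75/4543 + 153090/19 = 695489295/86317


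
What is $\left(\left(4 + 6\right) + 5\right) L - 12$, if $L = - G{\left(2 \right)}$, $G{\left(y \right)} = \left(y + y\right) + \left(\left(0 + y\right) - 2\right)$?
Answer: $-72$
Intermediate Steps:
$G{\left(y \right)} = -2 + 3 y$ ($G{\left(y \right)} = 2 y + \left(y - 2\right) = 2 y + \left(-2 + y\right) = -2 + 3 y$)
$L = -4$ ($L = - (-2 + 3 \cdot 2) = - (-2 + 6) = \left(-1\right) 4 = -4$)
$\left(\left(4 + 6\right) + 5\right) L - 12 = \left(\left(4 + 6\right) + 5\right) \left(-4\right) - 12 = \left(10 + 5\right) \left(-4\right) - 12 = 15 \left(-4\right) - 12 = -60 - 12 = -72$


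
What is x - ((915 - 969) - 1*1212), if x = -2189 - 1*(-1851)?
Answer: 928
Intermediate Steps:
x = -338 (x = -2189 + 1851 = -338)
x - ((915 - 969) - 1*1212) = -338 - ((915 - 969) - 1*1212) = -338 - (-54 - 1212) = -338 - 1*(-1266) = -338 + 1266 = 928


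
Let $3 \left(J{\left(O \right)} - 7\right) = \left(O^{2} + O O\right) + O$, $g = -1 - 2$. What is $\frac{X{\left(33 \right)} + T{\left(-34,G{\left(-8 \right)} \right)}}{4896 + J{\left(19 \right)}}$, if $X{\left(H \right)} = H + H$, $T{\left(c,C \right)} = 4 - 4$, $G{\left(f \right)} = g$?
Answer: $\frac{33}{2575} \approx 0.012816$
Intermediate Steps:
$g = -3$ ($g = -1 - 2 = -3$)
$J{\left(O \right)} = 7 + \frac{O}{3} + \frac{2 O^{2}}{3}$ ($J{\left(O \right)} = 7 + \frac{\left(O^{2} + O O\right) + O}{3} = 7 + \frac{\left(O^{2} + O^{2}\right) + O}{3} = 7 + \frac{2 O^{2} + O}{3} = 7 + \frac{O + 2 O^{2}}{3} = 7 + \left(\frac{O}{3} + \frac{2 O^{2}}{3}\right) = 7 + \frac{O}{3} + \frac{2 O^{2}}{3}$)
$G{\left(f \right)} = -3$
$T{\left(c,C \right)} = 0$
$X{\left(H \right)} = 2 H$
$\frac{X{\left(33 \right)} + T{\left(-34,G{\left(-8 \right)} \right)}}{4896 + J{\left(19 \right)}} = \frac{2 \cdot 33 + 0}{4896 + \left(7 + \frac{1}{3} \cdot 19 + \frac{2 \cdot 19^{2}}{3}\right)} = \frac{66 + 0}{4896 + \left(7 + \frac{19}{3} + \frac{2}{3} \cdot 361\right)} = \frac{66}{4896 + \left(7 + \frac{19}{3} + \frac{722}{3}\right)} = \frac{66}{4896 + 254} = \frac{66}{5150} = 66 \cdot \frac{1}{5150} = \frac{33}{2575}$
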